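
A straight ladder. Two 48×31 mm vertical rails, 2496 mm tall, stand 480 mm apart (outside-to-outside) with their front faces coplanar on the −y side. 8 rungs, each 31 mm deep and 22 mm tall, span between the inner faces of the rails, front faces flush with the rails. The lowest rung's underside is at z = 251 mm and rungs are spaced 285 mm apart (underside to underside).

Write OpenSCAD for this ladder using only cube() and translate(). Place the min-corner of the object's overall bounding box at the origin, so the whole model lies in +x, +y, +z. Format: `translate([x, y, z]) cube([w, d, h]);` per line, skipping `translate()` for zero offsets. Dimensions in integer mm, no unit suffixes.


cube([48, 31, 2496]);
translate([432, 0, 0]) cube([48, 31, 2496]);
translate([48, 0, 251]) cube([384, 31, 22]);
translate([48, 0, 536]) cube([384, 31, 22]);
translate([48, 0, 821]) cube([384, 31, 22]);
translate([48, 0, 1106]) cube([384, 31, 22]);
translate([48, 0, 1391]) cube([384, 31, 22]);
translate([48, 0, 1676]) cube([384, 31, 22]);
translate([48, 0, 1961]) cube([384, 31, 22]);
translate([48, 0, 2246]) cube([384, 31, 22]);


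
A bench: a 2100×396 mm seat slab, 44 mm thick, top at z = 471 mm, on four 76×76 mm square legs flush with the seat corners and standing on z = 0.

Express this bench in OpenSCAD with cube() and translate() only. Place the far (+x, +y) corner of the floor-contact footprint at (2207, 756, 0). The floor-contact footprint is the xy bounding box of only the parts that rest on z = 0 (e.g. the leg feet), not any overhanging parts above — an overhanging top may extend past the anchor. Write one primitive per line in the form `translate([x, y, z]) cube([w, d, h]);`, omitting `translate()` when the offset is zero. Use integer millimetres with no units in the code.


translate([107, 360, 427]) cube([2100, 396, 44]);
translate([107, 360, 0]) cube([76, 76, 427]);
translate([107, 680, 0]) cube([76, 76, 427]);
translate([2131, 360, 0]) cube([76, 76, 427]);
translate([2131, 680, 0]) cube([76, 76, 427]);


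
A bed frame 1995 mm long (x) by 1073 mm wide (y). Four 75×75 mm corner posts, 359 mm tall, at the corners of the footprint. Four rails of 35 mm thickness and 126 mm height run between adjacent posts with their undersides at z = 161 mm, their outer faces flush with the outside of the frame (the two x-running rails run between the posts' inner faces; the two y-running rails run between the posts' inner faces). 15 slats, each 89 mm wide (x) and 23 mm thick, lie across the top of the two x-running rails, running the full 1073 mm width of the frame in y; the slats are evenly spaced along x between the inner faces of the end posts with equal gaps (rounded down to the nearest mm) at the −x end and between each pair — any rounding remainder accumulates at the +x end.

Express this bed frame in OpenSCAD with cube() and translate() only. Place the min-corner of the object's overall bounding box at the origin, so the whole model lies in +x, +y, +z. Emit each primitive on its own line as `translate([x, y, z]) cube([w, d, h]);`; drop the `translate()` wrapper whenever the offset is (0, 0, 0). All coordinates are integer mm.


cube([75, 75, 359]);
translate([0, 998, 0]) cube([75, 75, 359]);
translate([1920, 0, 0]) cube([75, 75, 359]);
translate([1920, 998, 0]) cube([75, 75, 359]);
translate([75, 0, 161]) cube([1845, 35, 126]);
translate([75, 1038, 161]) cube([1845, 35, 126]);
translate([0, 75, 161]) cube([35, 923, 126]);
translate([1960, 75, 161]) cube([35, 923, 126]);
translate([106, 0, 287]) cube([89, 1073, 23]);
translate([226, 0, 287]) cube([89, 1073, 23]);
translate([346, 0, 287]) cube([89, 1073, 23]);
translate([466, 0, 287]) cube([89, 1073, 23]);
translate([586, 0, 287]) cube([89, 1073, 23]);
translate([706, 0, 287]) cube([89, 1073, 23]);
translate([826, 0, 287]) cube([89, 1073, 23]);
translate([946, 0, 287]) cube([89, 1073, 23]);
translate([1066, 0, 287]) cube([89, 1073, 23]);
translate([1186, 0, 287]) cube([89, 1073, 23]);
translate([1306, 0, 287]) cube([89, 1073, 23]);
translate([1426, 0, 287]) cube([89, 1073, 23]);
translate([1546, 0, 287]) cube([89, 1073, 23]);
translate([1666, 0, 287]) cube([89, 1073, 23]);
translate([1786, 0, 287]) cube([89, 1073, 23]);


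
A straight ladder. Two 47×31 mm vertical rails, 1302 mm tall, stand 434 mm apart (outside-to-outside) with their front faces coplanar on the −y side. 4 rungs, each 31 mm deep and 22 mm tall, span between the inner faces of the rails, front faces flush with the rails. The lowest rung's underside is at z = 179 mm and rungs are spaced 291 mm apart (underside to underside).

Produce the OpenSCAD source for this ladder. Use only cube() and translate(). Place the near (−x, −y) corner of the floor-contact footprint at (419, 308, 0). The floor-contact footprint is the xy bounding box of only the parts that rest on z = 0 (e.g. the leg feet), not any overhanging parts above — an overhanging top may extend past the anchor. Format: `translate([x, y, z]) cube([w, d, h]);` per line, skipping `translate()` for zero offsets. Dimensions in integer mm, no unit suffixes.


// rung span = 434 - 2*47 = 340
// rung[k] z = 179 + k*291
translate([419, 308, 0]) cube([47, 31, 1302]);
translate([806, 308, 0]) cube([47, 31, 1302]);
translate([466, 308, 179]) cube([340, 31, 22]);
translate([466, 308, 470]) cube([340, 31, 22]);
translate([466, 308, 761]) cube([340, 31, 22]);
translate([466, 308, 1052]) cube([340, 31, 22]);


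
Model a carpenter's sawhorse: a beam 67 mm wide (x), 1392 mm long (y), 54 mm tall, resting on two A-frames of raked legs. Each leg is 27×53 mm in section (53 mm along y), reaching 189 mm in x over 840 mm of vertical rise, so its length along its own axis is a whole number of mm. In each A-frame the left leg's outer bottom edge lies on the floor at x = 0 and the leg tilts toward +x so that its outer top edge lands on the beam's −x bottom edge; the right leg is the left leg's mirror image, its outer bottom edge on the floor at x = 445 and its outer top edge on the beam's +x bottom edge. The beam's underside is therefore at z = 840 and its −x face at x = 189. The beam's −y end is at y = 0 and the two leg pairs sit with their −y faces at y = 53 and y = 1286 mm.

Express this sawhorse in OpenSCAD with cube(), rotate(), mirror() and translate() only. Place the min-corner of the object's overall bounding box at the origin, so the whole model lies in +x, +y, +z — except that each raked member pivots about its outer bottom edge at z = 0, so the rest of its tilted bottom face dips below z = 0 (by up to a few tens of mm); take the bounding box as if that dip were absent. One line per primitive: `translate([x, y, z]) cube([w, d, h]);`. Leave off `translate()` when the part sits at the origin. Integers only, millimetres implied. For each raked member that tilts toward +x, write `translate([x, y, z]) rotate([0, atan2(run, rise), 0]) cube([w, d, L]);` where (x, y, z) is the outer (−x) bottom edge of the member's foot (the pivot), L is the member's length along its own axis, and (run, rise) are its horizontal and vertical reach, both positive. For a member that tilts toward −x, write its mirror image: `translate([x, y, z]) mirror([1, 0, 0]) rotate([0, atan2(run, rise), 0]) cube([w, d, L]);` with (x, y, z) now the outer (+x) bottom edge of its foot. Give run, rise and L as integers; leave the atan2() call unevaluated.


translate([189, 0, 840]) cube([67, 1392, 54]);
translate([0, 53, 0]) rotate([0, atan2(189, 840), 0]) cube([27, 53, 861]);
translate([445, 53, 0]) mirror([1, 0, 0]) rotate([0, atan2(189, 840), 0]) cube([27, 53, 861]);
translate([0, 1286, 0]) rotate([0, atan2(189, 840), 0]) cube([27, 53, 861]);
translate([445, 1286, 0]) mirror([1, 0, 0]) rotate([0, atan2(189, 840), 0]) cube([27, 53, 861]);


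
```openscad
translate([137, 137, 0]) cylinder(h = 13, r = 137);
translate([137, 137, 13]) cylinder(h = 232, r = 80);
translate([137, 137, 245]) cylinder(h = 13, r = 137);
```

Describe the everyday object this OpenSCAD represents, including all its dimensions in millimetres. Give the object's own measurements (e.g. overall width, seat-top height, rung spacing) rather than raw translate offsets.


A spool: two coaxial disc flanges of radius 137 mm and thickness 13 mm, joined by a core cylinder of radius 80 mm and height 232 mm. The lower flange rests on z = 0 and the three cylinders share a vertical axis.


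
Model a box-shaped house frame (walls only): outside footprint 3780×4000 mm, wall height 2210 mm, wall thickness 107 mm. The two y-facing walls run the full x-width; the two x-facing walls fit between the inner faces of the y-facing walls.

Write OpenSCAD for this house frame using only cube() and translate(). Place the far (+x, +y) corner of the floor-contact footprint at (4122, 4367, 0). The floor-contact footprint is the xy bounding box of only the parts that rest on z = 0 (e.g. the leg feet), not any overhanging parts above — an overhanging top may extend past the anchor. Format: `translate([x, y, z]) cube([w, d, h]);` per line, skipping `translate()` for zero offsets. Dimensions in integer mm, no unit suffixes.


translate([342, 367, 0]) cube([3780, 107, 2210]);
translate([342, 4260, 0]) cube([3780, 107, 2210]);
translate([342, 474, 0]) cube([107, 3786, 2210]);
translate([4015, 474, 0]) cube([107, 3786, 2210]);


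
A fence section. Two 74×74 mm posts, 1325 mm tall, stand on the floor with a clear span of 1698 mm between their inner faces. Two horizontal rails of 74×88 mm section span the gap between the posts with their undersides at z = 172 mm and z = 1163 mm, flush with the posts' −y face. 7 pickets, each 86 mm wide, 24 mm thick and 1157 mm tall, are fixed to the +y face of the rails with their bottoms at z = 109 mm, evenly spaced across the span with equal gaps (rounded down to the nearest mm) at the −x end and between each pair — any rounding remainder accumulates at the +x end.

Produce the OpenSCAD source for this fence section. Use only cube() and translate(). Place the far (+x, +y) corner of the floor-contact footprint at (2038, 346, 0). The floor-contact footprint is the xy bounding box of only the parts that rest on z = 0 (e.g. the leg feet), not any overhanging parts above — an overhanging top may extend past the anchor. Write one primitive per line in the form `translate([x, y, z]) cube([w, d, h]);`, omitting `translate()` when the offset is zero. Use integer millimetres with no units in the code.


translate([192, 272, 0]) cube([74, 74, 1325]);
translate([1964, 272, 0]) cube([74, 74, 1325]);
translate([266, 272, 172]) cube([1698, 74, 88]);
translate([266, 272, 1163]) cube([1698, 74, 88]);
translate([403, 346, 109]) cube([86, 24, 1157]);
translate([626, 346, 109]) cube([86, 24, 1157]);
translate([849, 346, 109]) cube([86, 24, 1157]);
translate([1072, 346, 109]) cube([86, 24, 1157]);
translate([1295, 346, 109]) cube([86, 24, 1157]);
translate([1518, 346, 109]) cube([86, 24, 1157]);
translate([1741, 346, 109]) cube([86, 24, 1157]);


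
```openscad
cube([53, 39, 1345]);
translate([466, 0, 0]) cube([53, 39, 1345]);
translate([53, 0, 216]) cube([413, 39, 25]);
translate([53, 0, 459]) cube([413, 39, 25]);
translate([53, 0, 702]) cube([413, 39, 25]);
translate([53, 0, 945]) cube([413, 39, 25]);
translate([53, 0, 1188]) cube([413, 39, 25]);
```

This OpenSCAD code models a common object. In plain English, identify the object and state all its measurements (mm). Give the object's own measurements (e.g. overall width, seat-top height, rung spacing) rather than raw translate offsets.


A straight ladder. Two 53×39 mm vertical rails, 1345 mm tall, stand 519 mm apart (outside-to-outside) with their front faces coplanar on the −y side. 5 rungs, each 39 mm deep and 25 mm tall, span between the inner faces of the rails, front faces flush with the rails. The lowest rung's underside is at z = 216 mm and rungs are spaced 243 mm apart (underside to underside).


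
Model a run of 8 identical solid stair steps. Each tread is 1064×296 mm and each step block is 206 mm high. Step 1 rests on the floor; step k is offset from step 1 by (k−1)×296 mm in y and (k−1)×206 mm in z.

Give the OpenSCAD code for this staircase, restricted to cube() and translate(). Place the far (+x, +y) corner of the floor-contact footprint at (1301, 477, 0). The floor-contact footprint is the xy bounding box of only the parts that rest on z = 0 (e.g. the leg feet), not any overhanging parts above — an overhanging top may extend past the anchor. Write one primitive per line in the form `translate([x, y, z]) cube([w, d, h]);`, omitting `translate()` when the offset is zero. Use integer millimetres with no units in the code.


translate([237, 181, 0]) cube([1064, 296, 206]);
translate([237, 477, 206]) cube([1064, 296, 206]);
translate([237, 773, 412]) cube([1064, 296, 206]);
translate([237, 1069, 618]) cube([1064, 296, 206]);
translate([237, 1365, 824]) cube([1064, 296, 206]);
translate([237, 1661, 1030]) cube([1064, 296, 206]);
translate([237, 1957, 1236]) cube([1064, 296, 206]);
translate([237, 2253, 1442]) cube([1064, 296, 206]);


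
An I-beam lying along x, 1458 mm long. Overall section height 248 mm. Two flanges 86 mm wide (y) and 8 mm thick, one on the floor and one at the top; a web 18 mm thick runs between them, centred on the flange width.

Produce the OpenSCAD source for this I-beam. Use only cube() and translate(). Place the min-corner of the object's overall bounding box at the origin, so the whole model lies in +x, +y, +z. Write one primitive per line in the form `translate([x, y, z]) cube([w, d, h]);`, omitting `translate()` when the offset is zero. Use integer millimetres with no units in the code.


cube([1458, 86, 8]);
translate([0, 34, 8]) cube([1458, 18, 232]);
translate([0, 0, 240]) cube([1458, 86, 8]);


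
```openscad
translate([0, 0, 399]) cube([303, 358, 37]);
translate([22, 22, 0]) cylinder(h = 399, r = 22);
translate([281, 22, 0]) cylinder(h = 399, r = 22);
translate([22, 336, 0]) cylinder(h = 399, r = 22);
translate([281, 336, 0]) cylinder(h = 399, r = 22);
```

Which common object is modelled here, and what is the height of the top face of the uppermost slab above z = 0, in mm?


A stool. The seat height is 436 mm.

A 303×358×37 slab at z = 399 on four corner cylinders — a stool. The seat top is 399 + 37 = 436 mm.


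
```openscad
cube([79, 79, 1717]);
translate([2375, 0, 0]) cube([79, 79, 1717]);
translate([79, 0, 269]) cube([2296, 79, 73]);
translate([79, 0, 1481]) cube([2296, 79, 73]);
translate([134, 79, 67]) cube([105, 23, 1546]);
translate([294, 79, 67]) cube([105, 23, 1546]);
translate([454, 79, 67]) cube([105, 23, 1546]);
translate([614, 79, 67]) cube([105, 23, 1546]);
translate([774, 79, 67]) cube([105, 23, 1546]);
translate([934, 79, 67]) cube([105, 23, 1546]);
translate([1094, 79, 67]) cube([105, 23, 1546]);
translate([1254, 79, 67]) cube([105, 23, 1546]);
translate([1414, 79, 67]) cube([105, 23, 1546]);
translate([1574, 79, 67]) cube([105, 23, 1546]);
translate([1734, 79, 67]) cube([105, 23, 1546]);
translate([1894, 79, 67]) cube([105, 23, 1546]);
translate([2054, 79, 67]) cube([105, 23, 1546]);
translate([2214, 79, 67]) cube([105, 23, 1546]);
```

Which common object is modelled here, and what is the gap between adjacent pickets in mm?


A fence section. The picket gap is 55 mm.

Two posts, two rails, 14 pickets — a fence section. Span 2296 mm holds 14 pickets of 105 mm with 15 equal gaps: ⌊(2296 − 14·105) / 15⌋ = 55 mm.


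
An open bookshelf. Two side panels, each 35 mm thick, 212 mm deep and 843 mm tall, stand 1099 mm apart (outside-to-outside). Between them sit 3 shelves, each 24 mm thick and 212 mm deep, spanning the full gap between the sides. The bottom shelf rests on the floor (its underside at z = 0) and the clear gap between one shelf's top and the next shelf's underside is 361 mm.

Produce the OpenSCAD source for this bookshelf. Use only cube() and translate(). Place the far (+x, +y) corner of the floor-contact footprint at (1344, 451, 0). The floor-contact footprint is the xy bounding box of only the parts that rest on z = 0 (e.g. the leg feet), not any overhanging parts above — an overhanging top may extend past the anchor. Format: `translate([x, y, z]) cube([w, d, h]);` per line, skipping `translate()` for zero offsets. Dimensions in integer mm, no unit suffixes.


translate([245, 239, 0]) cube([35, 212, 843]);
translate([1309, 239, 0]) cube([35, 212, 843]);
translate([280, 239, 0]) cube([1029, 212, 24]);
translate([280, 239, 385]) cube([1029, 212, 24]);
translate([280, 239, 770]) cube([1029, 212, 24]);


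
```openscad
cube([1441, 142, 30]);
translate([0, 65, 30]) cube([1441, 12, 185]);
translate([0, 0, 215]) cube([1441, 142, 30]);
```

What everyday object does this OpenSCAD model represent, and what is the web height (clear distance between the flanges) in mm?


An I-beam. The web height is 185 mm.

Two wide flanges with a thin centred web — an I-beam. Overall 245 mm minus two 30 mm flanges gives a web of 245 − 2·30 = 185 mm.


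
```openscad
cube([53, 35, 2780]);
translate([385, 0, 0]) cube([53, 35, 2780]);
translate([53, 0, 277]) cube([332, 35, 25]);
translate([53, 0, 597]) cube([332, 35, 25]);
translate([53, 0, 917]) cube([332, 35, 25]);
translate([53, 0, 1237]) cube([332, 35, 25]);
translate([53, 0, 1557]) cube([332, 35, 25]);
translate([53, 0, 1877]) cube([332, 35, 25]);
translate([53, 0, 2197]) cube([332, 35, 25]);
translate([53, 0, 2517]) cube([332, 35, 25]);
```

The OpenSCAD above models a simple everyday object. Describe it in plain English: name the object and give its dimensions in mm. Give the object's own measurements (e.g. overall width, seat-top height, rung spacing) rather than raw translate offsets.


A straight ladder. Two 53×35 mm vertical rails, 2780 mm tall, stand 438 mm apart (outside-to-outside) with their front faces coplanar on the −y side. 8 rungs, each 35 mm deep and 25 mm tall, span between the inner faces of the rails, front faces flush with the rails. The lowest rung's underside is at z = 277 mm and rungs are spaced 320 mm apart (underside to underside).


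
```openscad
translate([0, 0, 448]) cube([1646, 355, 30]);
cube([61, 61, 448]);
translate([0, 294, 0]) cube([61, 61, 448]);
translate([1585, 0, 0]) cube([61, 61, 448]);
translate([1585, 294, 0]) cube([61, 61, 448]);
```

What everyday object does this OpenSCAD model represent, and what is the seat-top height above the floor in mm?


A bench. The seat-top height is 478 mm.

A long slab on four corner posts — a bench. The slab sits at z = 448 with thickness 30, so the top is 448 + 30 = 478 mm.


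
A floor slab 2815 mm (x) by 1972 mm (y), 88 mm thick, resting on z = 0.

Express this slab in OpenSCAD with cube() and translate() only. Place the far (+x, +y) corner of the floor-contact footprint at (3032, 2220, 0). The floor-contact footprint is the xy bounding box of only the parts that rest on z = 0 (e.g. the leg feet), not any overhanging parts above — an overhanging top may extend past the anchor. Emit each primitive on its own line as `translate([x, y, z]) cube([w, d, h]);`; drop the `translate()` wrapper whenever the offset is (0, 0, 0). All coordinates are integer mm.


translate([217, 248, 0]) cube([2815, 1972, 88]);


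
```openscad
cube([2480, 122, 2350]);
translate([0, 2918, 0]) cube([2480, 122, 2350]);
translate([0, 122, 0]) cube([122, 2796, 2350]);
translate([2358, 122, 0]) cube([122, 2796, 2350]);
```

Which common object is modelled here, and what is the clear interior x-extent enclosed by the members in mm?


A house (or room) frame. The interior width is 2236 mm.

Four 2350 mm walls enclosing a rectangle with no floor or roof — a room or house frame. Outside width is 2480 mm and wall thickness is 122 mm, so the interior width is 2480 − 2 × 122 = 2236 mm.


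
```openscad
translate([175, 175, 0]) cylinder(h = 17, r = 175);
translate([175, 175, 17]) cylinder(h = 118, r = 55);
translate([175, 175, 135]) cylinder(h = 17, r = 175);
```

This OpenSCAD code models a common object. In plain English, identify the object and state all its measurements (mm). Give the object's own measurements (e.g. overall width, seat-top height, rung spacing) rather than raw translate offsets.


A spool: two coaxial disc flanges of radius 175 mm and thickness 17 mm, joined by a core cylinder of radius 55 mm and height 118 mm. The lower flange rests on z = 0 and the three cylinders share a vertical axis.


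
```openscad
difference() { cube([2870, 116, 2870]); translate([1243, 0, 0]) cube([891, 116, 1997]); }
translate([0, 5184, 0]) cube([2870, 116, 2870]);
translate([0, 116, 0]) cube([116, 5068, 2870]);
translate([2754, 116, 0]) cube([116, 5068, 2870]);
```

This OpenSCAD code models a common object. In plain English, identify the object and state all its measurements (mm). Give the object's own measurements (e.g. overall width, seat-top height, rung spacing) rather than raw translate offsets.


A single room: four walls, each 2870 mm tall and 116 mm thick, enclosing an outside footprint 2870×5300 mm (x × y), no floor or roof. The front and back walls (−y and +y sides) run the full x-width; the side walls fit between their inner faces. A door opening 891 mm wide and 1997 mm tall is cut through the front wall from the floor up, its −x edge 1243 mm from the wall's −x end.


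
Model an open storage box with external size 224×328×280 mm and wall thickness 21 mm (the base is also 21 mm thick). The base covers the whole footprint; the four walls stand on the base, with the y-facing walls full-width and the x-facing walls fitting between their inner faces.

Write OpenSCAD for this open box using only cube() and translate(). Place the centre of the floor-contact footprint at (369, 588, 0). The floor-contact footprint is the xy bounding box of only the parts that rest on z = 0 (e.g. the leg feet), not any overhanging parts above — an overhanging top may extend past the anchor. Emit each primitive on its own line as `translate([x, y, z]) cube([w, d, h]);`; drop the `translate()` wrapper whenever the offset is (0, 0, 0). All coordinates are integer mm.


translate([257, 424, 0]) cube([224, 328, 21]);
translate([257, 424, 21]) cube([224, 21, 259]);
translate([257, 731, 21]) cube([224, 21, 259]);
translate([257, 445, 21]) cube([21, 286, 259]);
translate([460, 445, 21]) cube([21, 286, 259]);


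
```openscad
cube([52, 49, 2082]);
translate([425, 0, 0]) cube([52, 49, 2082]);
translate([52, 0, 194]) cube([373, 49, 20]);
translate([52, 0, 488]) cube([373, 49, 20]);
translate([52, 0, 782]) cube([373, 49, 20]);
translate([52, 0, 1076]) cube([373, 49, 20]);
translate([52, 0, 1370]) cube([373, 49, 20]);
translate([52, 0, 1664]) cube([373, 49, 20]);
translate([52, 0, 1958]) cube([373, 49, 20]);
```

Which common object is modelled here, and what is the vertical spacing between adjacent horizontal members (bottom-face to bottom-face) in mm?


A ladder. The rung spacing is 294 mm.

Two tall 52×49 posts with 7 short bars between them — a ladder. Adjacent rungs sit at z = 194 and z = 488, so the spacing is 488 − 194 = 294 mm.


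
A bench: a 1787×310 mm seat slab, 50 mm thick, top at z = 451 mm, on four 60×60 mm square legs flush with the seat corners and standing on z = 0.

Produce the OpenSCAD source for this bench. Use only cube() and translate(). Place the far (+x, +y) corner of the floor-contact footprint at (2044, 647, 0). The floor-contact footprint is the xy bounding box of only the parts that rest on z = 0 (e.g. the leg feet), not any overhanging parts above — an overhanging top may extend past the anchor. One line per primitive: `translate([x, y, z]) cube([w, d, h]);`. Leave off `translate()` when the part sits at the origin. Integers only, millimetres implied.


// leg_h = 451 − 50 = 401
translate([257, 337, 401]) cube([1787, 310, 50]);
translate([257, 337, 0]) cube([60, 60, 401]);
translate([257, 587, 0]) cube([60, 60, 401]);
translate([1984, 337, 0]) cube([60, 60, 401]);
translate([1984, 587, 0]) cube([60, 60, 401]);


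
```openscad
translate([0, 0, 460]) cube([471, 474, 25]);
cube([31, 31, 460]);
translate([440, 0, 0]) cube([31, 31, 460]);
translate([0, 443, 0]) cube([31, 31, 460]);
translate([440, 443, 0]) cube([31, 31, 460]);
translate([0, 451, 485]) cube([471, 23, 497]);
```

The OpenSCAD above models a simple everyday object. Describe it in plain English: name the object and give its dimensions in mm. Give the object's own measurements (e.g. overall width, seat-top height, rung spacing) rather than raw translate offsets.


A chair. The seat is a 471×474×25 mm slab with its top at z = 485 mm, on four 31×31 mm corner legs (flush with the seat edges, standing on z = 0). A flat backrest 23 mm thick, 497 mm tall, spans the full seat width and rises from the seat top along its +y edge, rear face flush with the rear of the seat.


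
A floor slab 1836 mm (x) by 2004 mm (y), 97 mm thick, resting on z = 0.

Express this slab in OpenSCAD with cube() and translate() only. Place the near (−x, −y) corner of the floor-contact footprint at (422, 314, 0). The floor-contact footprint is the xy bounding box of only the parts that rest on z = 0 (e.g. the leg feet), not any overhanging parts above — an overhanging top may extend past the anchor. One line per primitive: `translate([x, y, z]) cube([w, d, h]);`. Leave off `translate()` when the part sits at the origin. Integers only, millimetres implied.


translate([422, 314, 0]) cube([1836, 2004, 97]);


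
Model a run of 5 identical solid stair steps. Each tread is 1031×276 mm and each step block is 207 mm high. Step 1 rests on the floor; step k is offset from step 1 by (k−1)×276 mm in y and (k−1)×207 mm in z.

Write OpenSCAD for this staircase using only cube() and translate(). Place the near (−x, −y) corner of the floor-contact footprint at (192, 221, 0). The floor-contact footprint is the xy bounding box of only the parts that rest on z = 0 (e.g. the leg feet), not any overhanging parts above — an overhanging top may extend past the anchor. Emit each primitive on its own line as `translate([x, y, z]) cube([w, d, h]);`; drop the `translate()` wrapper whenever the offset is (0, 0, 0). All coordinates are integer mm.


translate([192, 221, 0]) cube([1031, 276, 207]);
translate([192, 497, 207]) cube([1031, 276, 207]);
translate([192, 773, 414]) cube([1031, 276, 207]);
translate([192, 1049, 621]) cube([1031, 276, 207]);
translate([192, 1325, 828]) cube([1031, 276, 207]);


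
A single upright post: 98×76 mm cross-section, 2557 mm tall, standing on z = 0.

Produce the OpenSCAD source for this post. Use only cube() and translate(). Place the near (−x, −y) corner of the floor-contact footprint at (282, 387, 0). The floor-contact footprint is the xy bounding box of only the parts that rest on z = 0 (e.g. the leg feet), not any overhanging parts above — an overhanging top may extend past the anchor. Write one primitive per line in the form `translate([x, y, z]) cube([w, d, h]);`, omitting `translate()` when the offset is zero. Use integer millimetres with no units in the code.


translate([282, 387, 0]) cube([98, 76, 2557]);


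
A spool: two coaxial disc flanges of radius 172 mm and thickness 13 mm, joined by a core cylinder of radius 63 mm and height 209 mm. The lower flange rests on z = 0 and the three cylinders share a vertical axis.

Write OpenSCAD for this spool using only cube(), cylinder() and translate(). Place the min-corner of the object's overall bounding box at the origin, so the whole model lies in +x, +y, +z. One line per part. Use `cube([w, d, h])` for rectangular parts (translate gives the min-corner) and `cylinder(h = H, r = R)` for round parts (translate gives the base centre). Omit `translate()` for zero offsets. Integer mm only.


translate([172, 172, 0]) cylinder(h = 13, r = 172);
translate([172, 172, 13]) cylinder(h = 209, r = 63);
translate([172, 172, 222]) cylinder(h = 13, r = 172);


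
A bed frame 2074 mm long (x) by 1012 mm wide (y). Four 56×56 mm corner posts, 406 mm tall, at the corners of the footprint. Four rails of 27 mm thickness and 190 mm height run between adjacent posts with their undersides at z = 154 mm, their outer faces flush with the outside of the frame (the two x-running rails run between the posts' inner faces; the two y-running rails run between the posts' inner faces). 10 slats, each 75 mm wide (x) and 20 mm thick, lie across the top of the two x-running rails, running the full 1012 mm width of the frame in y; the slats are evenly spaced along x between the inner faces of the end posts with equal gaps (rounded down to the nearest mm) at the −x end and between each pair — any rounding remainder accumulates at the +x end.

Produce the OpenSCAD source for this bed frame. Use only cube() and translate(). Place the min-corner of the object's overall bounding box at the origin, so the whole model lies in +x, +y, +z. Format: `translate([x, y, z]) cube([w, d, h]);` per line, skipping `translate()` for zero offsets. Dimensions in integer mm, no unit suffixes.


cube([56, 56, 406]);
translate([0, 956, 0]) cube([56, 56, 406]);
translate([2018, 0, 0]) cube([56, 56, 406]);
translate([2018, 956, 0]) cube([56, 56, 406]);
translate([56, 0, 154]) cube([1962, 27, 190]);
translate([56, 985, 154]) cube([1962, 27, 190]);
translate([0, 56, 154]) cube([27, 900, 190]);
translate([2047, 56, 154]) cube([27, 900, 190]);
translate([166, 0, 344]) cube([75, 1012, 20]);
translate([351, 0, 344]) cube([75, 1012, 20]);
translate([536, 0, 344]) cube([75, 1012, 20]);
translate([721, 0, 344]) cube([75, 1012, 20]);
translate([906, 0, 344]) cube([75, 1012, 20]);
translate([1091, 0, 344]) cube([75, 1012, 20]);
translate([1276, 0, 344]) cube([75, 1012, 20]);
translate([1461, 0, 344]) cube([75, 1012, 20]);
translate([1646, 0, 344]) cube([75, 1012, 20]);
translate([1831, 0, 344]) cube([75, 1012, 20]);


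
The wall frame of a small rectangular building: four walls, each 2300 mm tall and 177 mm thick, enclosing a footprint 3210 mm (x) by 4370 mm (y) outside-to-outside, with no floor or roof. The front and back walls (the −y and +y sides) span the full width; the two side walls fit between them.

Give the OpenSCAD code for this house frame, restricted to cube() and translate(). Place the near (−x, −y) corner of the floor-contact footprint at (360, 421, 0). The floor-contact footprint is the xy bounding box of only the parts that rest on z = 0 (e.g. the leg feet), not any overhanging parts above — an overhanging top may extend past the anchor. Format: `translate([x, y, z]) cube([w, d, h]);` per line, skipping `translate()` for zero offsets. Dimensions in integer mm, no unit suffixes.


translate([360, 421, 0]) cube([3210, 177, 2300]);
translate([360, 4614, 0]) cube([3210, 177, 2300]);
translate([360, 598, 0]) cube([177, 4016, 2300]);
translate([3393, 598, 0]) cube([177, 4016, 2300]);


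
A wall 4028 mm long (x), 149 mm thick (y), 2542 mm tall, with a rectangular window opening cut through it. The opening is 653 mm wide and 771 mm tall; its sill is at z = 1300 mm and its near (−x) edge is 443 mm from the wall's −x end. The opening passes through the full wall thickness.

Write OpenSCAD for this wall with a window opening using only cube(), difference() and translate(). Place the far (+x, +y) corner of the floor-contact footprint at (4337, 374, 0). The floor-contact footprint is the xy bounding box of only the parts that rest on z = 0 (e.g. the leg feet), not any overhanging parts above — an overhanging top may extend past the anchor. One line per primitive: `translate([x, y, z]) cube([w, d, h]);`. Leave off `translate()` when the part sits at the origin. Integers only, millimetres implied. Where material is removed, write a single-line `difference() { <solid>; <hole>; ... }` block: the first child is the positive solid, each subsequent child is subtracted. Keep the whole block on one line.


difference() { translate([309, 225, 0]) cube([4028, 149, 2542]); translate([752, 225, 1300]) cube([653, 149, 771]); }


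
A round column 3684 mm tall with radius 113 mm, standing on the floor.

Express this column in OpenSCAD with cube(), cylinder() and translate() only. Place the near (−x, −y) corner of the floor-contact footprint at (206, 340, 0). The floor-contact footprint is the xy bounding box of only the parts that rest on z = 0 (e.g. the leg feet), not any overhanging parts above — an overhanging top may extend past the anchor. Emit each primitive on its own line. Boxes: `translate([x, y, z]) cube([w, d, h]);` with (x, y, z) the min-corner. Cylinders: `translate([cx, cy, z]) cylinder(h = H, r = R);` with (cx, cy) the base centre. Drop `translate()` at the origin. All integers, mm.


translate([319, 453, 0]) cylinder(h = 3684, r = 113);


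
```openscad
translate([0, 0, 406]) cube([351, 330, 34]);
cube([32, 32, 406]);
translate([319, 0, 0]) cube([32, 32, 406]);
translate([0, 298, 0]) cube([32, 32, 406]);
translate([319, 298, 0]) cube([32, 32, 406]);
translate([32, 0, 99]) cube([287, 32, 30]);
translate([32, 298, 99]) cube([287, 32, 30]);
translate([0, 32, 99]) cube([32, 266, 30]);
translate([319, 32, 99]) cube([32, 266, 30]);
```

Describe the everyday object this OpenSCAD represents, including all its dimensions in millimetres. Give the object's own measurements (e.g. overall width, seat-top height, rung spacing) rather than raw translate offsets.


A four-legged stool. The seat is a 351×330×34 mm slab whose top surface is at z = 440 mm; four square legs, each 32×32 mm in cross-section, run from the floor (z = 0) to the underside of the seat, each flush with a corner of the seat. Four stretchers, 32 mm wide and 30 mm tall, connect adjacent legs with their undersides at z = 99 mm, each running between the inner faces of the legs it joins and aligned with the legs' outer faces on the other axis.


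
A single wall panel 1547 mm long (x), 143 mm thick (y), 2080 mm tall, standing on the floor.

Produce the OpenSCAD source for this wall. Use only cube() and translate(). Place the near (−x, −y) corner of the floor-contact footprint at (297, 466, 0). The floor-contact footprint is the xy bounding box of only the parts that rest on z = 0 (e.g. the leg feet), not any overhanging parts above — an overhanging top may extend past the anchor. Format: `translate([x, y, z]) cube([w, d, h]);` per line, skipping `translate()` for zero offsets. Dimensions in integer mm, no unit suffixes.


translate([297, 466, 0]) cube([1547, 143, 2080]);


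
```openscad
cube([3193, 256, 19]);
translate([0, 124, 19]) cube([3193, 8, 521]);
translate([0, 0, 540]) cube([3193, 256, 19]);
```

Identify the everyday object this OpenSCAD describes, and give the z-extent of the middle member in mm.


An I-beam. The web height is 521 mm.

Two wide flanges with a thin centred web — an I-beam. Overall 559 mm minus two 19 mm flanges gives a web of 559 − 2·19 = 521 mm.


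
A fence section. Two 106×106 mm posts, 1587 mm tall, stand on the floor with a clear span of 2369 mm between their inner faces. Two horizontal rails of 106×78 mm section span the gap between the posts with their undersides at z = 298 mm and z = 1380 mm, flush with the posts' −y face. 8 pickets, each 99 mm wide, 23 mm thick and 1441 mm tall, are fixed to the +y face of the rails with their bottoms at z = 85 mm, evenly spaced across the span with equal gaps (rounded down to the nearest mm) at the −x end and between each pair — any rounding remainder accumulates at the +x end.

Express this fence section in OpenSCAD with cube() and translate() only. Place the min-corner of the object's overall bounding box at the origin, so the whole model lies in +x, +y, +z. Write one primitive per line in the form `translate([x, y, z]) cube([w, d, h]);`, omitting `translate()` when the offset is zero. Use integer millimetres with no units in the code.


cube([106, 106, 1587]);
translate([2475, 0, 0]) cube([106, 106, 1587]);
translate([106, 0, 298]) cube([2369, 106, 78]);
translate([106, 0, 1380]) cube([2369, 106, 78]);
translate([281, 106, 85]) cube([99, 23, 1441]);
translate([555, 106, 85]) cube([99, 23, 1441]);
translate([829, 106, 85]) cube([99, 23, 1441]);
translate([1103, 106, 85]) cube([99, 23, 1441]);
translate([1377, 106, 85]) cube([99, 23, 1441]);
translate([1651, 106, 85]) cube([99, 23, 1441]);
translate([1925, 106, 85]) cube([99, 23, 1441]);
translate([2199, 106, 85]) cube([99, 23, 1441]);


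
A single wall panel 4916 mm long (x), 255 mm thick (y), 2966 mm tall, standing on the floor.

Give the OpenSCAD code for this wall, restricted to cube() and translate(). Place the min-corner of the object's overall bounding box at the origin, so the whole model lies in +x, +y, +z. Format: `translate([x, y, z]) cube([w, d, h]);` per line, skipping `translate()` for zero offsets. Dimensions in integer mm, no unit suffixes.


cube([4916, 255, 2966]);


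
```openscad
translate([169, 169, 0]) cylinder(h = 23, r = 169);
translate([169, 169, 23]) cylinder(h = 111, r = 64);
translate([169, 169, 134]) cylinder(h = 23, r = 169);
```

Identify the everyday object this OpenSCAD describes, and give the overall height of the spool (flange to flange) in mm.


A spool. The overall height is 157 mm.

Three coaxial cylinders, large–small–large — a spool. Two 23 mm flanges and a 111 mm core give 23 + 111 + 23 = 157 mm.


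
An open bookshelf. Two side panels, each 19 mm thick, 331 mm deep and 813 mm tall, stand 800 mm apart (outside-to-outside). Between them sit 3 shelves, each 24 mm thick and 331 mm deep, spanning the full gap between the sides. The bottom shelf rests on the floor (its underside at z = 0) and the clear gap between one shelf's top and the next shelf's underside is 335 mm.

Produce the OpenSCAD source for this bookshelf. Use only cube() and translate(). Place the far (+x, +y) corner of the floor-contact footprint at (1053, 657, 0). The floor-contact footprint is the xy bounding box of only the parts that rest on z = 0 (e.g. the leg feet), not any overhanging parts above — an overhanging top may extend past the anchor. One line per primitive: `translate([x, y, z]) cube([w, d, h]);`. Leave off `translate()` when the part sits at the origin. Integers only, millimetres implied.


translate([253, 326, 0]) cube([19, 331, 813]);
translate([1034, 326, 0]) cube([19, 331, 813]);
translate([272, 326, 0]) cube([762, 331, 24]);
translate([272, 326, 359]) cube([762, 331, 24]);
translate([272, 326, 718]) cube([762, 331, 24]);


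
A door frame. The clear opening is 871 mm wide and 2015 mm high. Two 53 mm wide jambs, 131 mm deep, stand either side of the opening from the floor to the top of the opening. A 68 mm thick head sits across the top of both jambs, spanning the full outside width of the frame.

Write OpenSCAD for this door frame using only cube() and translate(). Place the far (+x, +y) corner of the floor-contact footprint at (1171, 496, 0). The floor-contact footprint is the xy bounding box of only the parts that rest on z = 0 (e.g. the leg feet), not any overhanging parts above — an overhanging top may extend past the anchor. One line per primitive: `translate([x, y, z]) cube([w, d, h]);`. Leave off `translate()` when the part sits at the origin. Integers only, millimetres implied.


translate([194, 365, 0]) cube([53, 131, 2015]);
translate([1118, 365, 0]) cube([53, 131, 2015]);
translate([194, 365, 2015]) cube([977, 131, 68]);


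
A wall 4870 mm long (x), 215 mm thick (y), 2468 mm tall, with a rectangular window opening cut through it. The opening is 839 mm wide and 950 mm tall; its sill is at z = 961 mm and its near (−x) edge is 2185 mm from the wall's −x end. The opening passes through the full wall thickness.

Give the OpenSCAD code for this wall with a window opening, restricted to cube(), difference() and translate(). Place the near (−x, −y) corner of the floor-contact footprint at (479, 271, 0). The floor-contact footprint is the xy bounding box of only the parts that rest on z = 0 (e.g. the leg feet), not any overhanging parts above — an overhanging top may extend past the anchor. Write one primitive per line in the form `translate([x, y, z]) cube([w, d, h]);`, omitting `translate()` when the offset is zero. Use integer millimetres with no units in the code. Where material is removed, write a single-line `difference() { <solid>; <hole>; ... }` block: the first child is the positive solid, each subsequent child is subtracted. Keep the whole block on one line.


difference() { translate([479, 271, 0]) cube([4870, 215, 2468]); translate([2664, 271, 961]) cube([839, 215, 950]); }
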